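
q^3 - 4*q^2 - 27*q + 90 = (q - 6)*(q - 3)*(q + 5)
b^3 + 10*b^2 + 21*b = b*(b + 3)*(b + 7)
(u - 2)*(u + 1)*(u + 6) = u^3 + 5*u^2 - 8*u - 12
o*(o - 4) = o^2 - 4*o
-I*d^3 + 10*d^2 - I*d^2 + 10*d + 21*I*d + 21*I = (d + 3*I)*(d + 7*I)*(-I*d - I)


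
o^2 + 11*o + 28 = (o + 4)*(o + 7)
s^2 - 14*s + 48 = (s - 8)*(s - 6)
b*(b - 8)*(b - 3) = b^3 - 11*b^2 + 24*b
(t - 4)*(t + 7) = t^2 + 3*t - 28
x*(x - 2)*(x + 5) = x^3 + 3*x^2 - 10*x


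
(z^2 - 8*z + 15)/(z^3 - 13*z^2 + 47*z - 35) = (z - 3)/(z^2 - 8*z + 7)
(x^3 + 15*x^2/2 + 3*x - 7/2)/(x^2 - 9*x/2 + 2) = (x^2 + 8*x + 7)/(x - 4)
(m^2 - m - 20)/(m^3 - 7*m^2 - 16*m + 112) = (m - 5)/(m^2 - 11*m + 28)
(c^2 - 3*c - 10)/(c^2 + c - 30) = (c + 2)/(c + 6)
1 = 1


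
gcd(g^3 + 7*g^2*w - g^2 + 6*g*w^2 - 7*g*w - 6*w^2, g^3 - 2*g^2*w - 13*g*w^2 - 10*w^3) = g + w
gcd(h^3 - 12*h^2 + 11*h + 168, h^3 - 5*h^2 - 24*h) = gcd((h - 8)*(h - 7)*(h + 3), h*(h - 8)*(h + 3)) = h^2 - 5*h - 24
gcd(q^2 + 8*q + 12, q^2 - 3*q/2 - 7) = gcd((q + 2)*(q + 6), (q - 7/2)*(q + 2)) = q + 2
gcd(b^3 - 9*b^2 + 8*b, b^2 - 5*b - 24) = b - 8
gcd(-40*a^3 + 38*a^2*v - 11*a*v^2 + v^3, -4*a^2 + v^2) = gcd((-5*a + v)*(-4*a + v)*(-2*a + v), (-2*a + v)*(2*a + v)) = -2*a + v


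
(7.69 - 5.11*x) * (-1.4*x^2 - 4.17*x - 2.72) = 7.154*x^3 + 10.5427*x^2 - 18.1681*x - 20.9168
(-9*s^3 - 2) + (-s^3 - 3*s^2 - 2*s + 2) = -10*s^3 - 3*s^2 - 2*s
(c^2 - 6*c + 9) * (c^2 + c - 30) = c^4 - 5*c^3 - 27*c^2 + 189*c - 270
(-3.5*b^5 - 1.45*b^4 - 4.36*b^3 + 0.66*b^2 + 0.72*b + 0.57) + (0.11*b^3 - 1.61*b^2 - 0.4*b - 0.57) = -3.5*b^5 - 1.45*b^4 - 4.25*b^3 - 0.95*b^2 + 0.32*b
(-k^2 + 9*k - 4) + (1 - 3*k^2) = -4*k^2 + 9*k - 3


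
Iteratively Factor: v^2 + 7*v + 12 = (v + 4)*(v + 3)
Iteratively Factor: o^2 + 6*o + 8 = (o + 4)*(o + 2)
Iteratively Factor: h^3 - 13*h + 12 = (h - 1)*(h^2 + h - 12) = (h - 3)*(h - 1)*(h + 4)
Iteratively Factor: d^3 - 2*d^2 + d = (d - 1)*(d^2 - d) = d*(d - 1)*(d - 1)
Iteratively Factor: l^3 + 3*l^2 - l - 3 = (l - 1)*(l^2 + 4*l + 3) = (l - 1)*(l + 1)*(l + 3)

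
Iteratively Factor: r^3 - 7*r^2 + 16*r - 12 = (r - 2)*(r^2 - 5*r + 6) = (r - 2)^2*(r - 3)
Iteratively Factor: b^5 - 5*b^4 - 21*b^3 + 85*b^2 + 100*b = (b)*(b^4 - 5*b^3 - 21*b^2 + 85*b + 100) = b*(b - 5)*(b^3 - 21*b - 20) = b*(b - 5)*(b + 1)*(b^2 - b - 20) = b*(b - 5)^2*(b + 1)*(b + 4)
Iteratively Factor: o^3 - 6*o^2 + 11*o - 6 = (o - 3)*(o^2 - 3*o + 2) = (o - 3)*(o - 2)*(o - 1)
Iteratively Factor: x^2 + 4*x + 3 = (x + 1)*(x + 3)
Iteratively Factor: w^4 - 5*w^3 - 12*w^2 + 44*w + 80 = (w - 4)*(w^3 - w^2 - 16*w - 20) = (w - 5)*(w - 4)*(w^2 + 4*w + 4) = (w - 5)*(w - 4)*(w + 2)*(w + 2)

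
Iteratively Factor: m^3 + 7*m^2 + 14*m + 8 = (m + 2)*(m^2 + 5*m + 4) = (m + 1)*(m + 2)*(m + 4)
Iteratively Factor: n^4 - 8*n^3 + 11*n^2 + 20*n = (n + 1)*(n^3 - 9*n^2 + 20*n) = (n - 4)*(n + 1)*(n^2 - 5*n) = (n - 5)*(n - 4)*(n + 1)*(n)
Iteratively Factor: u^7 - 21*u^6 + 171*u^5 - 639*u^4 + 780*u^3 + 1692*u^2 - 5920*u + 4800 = (u - 3)*(u^6 - 18*u^5 + 117*u^4 - 288*u^3 - 84*u^2 + 1440*u - 1600) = (u - 4)*(u - 3)*(u^5 - 14*u^4 + 61*u^3 - 44*u^2 - 260*u + 400) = (u - 4)*(u - 3)*(u + 2)*(u^4 - 16*u^3 + 93*u^2 - 230*u + 200) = (u - 4)*(u - 3)*(u - 2)*(u + 2)*(u^3 - 14*u^2 + 65*u - 100) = (u - 4)^2*(u - 3)*(u - 2)*(u + 2)*(u^2 - 10*u + 25) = (u - 5)*(u - 4)^2*(u - 3)*(u - 2)*(u + 2)*(u - 5)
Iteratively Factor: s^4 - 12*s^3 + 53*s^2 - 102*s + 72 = (s - 2)*(s^3 - 10*s^2 + 33*s - 36) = (s - 4)*(s - 2)*(s^2 - 6*s + 9) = (s - 4)*(s - 3)*(s - 2)*(s - 3)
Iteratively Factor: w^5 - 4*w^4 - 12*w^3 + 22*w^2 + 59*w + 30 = (w + 1)*(w^4 - 5*w^3 - 7*w^2 + 29*w + 30) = (w - 5)*(w + 1)*(w^3 - 7*w - 6) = (w - 5)*(w + 1)^2*(w^2 - w - 6) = (w - 5)*(w + 1)^2*(w + 2)*(w - 3)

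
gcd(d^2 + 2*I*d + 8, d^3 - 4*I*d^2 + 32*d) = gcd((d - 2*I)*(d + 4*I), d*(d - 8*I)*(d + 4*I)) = d + 4*I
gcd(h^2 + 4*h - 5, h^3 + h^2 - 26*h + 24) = h - 1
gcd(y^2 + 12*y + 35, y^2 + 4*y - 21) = y + 7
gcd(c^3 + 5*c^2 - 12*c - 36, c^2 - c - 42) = c + 6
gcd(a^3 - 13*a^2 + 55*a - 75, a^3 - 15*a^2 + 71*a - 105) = a^2 - 8*a + 15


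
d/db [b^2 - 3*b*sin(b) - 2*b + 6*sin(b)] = -3*b*cos(b) + 2*b - 3*sin(b) + 6*cos(b) - 2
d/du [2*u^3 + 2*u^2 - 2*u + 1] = 6*u^2 + 4*u - 2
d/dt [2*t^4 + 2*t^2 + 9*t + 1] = 8*t^3 + 4*t + 9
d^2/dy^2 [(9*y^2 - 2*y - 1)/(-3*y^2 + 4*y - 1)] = 12*(-15*y^3 + 18*y^2 - 9*y + 2)/(27*y^6 - 108*y^5 + 171*y^4 - 136*y^3 + 57*y^2 - 12*y + 1)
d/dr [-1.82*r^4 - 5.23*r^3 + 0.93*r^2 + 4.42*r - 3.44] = -7.28*r^3 - 15.69*r^2 + 1.86*r + 4.42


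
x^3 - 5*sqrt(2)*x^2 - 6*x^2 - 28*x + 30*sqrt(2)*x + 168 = (x - 6)*(x - 7*sqrt(2))*(x + 2*sqrt(2))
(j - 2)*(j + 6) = j^2 + 4*j - 12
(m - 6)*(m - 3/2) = m^2 - 15*m/2 + 9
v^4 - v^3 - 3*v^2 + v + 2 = (v - 2)*(v - 1)*(v + 1)^2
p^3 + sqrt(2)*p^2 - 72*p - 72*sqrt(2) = (p - 6*sqrt(2))*(p + sqrt(2))*(p + 6*sqrt(2))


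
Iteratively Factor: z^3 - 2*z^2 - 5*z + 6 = (z - 1)*(z^2 - z - 6) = (z - 3)*(z - 1)*(z + 2)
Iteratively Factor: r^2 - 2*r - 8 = (r + 2)*(r - 4)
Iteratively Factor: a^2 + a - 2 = (a + 2)*(a - 1)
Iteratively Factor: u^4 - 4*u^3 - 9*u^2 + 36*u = (u - 3)*(u^3 - u^2 - 12*u) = u*(u - 3)*(u^2 - u - 12) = u*(u - 3)*(u + 3)*(u - 4)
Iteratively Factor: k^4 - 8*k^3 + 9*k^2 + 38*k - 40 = (k + 2)*(k^3 - 10*k^2 + 29*k - 20) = (k - 5)*(k + 2)*(k^2 - 5*k + 4) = (k - 5)*(k - 1)*(k + 2)*(k - 4)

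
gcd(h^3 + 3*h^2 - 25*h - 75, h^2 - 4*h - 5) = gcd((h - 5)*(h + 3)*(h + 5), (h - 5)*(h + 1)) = h - 5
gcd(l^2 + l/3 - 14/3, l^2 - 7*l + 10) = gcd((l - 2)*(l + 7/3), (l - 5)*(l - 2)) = l - 2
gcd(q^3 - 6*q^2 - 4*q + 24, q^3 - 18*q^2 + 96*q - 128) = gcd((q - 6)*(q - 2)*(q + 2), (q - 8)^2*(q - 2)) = q - 2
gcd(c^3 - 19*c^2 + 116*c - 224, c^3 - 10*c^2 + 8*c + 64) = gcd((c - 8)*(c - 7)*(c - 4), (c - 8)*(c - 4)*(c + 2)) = c^2 - 12*c + 32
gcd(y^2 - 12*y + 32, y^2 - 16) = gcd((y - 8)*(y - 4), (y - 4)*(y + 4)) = y - 4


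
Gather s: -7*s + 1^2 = 1 - 7*s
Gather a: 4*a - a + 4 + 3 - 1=3*a + 6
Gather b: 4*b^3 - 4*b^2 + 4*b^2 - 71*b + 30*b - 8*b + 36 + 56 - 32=4*b^3 - 49*b + 60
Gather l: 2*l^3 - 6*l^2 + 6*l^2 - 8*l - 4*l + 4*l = 2*l^3 - 8*l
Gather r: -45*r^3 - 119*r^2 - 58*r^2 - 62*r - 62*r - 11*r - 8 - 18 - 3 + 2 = -45*r^3 - 177*r^2 - 135*r - 27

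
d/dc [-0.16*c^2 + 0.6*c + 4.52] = 0.6 - 0.32*c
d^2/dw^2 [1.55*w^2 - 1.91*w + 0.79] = 3.10000000000000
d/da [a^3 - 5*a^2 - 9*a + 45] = 3*a^2 - 10*a - 9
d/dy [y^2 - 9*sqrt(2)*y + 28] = 2*y - 9*sqrt(2)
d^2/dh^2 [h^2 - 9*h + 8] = 2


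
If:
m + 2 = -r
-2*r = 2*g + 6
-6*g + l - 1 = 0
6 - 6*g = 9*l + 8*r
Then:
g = 21/52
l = 89/26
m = 73/52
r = -177/52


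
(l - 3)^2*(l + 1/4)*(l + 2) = l^4 - 15*l^3/4 - 4*l^2 + 69*l/4 + 9/2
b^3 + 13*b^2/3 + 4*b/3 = b*(b + 1/3)*(b + 4)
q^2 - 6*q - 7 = (q - 7)*(q + 1)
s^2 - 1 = (s - 1)*(s + 1)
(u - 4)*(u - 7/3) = u^2 - 19*u/3 + 28/3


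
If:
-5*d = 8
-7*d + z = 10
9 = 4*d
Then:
No Solution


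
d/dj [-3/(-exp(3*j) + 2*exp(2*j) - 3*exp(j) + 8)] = (-9*exp(2*j) + 12*exp(j) - 9)*exp(j)/(exp(3*j) - 2*exp(2*j) + 3*exp(j) - 8)^2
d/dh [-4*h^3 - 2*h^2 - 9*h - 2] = -12*h^2 - 4*h - 9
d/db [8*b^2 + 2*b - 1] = 16*b + 2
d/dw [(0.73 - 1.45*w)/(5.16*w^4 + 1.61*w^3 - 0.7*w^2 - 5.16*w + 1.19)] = (22.446*w^4 - 10.3982*w^3 - 4.5409*w^2 + 1.022*w + 2.0413)/(26.6256*w^8 + 16.6152*w^7 - 4.6319*w^6 - 55.5052*w^5 - 3.8444*w^4 + 11.0558*w^3 + 24.9596*w^2 - 12.2808*w + 1.4161)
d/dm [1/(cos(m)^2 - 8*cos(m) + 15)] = 2*(cos(m) - 4)*sin(m)/(cos(m)^2 - 8*cos(m) + 15)^2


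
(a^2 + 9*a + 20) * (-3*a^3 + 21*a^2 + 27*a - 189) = -3*a^5 - 6*a^4 + 156*a^3 + 474*a^2 - 1161*a - 3780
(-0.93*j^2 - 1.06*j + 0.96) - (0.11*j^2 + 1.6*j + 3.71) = -1.04*j^2 - 2.66*j - 2.75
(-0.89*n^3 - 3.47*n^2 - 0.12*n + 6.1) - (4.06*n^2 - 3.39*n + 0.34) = -0.89*n^3 - 7.53*n^2 + 3.27*n + 5.76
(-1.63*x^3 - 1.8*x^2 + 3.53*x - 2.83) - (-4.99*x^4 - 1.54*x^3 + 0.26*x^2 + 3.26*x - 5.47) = 4.99*x^4 - 0.0899999999999999*x^3 - 2.06*x^2 + 0.27*x + 2.64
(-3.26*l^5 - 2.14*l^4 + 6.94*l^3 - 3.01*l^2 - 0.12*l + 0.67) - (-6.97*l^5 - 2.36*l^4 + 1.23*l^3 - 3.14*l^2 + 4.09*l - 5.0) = 3.71*l^5 + 0.22*l^4 + 5.71*l^3 + 0.13*l^2 - 4.21*l + 5.67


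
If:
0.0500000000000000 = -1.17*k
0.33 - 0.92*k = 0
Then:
No Solution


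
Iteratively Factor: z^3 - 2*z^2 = (z - 2)*(z^2) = z*(z - 2)*(z)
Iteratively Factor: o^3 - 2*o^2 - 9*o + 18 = (o + 3)*(o^2 - 5*o + 6) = (o - 3)*(o + 3)*(o - 2)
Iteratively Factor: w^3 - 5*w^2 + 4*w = (w - 1)*(w^2 - 4*w) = (w - 4)*(w - 1)*(w)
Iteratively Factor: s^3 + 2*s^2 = (s)*(s^2 + 2*s) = s^2*(s + 2)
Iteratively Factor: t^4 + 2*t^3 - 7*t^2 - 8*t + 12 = (t - 2)*(t^3 + 4*t^2 + t - 6) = (t - 2)*(t + 3)*(t^2 + t - 2) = (t - 2)*(t + 2)*(t + 3)*(t - 1)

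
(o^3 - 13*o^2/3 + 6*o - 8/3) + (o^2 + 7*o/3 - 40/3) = o^3 - 10*o^2/3 + 25*o/3 - 16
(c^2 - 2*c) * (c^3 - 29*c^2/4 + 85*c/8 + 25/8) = c^5 - 37*c^4/4 + 201*c^3/8 - 145*c^2/8 - 25*c/4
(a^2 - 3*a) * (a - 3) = a^3 - 6*a^2 + 9*a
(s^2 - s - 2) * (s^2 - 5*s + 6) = s^4 - 6*s^3 + 9*s^2 + 4*s - 12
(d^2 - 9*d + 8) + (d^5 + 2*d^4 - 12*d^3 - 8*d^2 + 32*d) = d^5 + 2*d^4 - 12*d^3 - 7*d^2 + 23*d + 8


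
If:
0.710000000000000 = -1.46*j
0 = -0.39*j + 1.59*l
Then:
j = -0.49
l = -0.12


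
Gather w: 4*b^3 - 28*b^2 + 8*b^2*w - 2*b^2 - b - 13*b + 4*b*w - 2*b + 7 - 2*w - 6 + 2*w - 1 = 4*b^3 - 30*b^2 - 16*b + w*(8*b^2 + 4*b)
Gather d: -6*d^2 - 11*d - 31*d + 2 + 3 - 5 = -6*d^2 - 42*d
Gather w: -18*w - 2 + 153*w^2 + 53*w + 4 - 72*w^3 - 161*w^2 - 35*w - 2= -72*w^3 - 8*w^2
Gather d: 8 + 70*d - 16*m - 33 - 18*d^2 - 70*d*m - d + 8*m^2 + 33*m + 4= -18*d^2 + d*(69 - 70*m) + 8*m^2 + 17*m - 21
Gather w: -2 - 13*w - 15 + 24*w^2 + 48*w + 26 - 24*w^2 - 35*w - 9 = 0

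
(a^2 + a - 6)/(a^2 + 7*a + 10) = (a^2 + a - 6)/(a^2 + 7*a + 10)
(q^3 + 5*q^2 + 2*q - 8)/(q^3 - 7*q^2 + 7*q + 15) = (q^3 + 5*q^2 + 2*q - 8)/(q^3 - 7*q^2 + 7*q + 15)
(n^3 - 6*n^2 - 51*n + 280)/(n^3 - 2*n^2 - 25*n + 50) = (n^2 - n - 56)/(n^2 + 3*n - 10)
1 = 1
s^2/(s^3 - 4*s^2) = 1/(s - 4)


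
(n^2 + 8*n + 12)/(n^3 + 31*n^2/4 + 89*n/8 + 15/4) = 8*(n + 2)/(8*n^2 + 14*n + 5)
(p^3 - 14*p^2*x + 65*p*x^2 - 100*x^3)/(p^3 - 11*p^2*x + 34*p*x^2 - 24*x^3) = (p^2 - 10*p*x + 25*x^2)/(p^2 - 7*p*x + 6*x^2)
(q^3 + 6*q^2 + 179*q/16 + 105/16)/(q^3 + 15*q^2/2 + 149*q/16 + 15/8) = (4*q^2 + 19*q + 21)/(4*q^2 + 25*q + 6)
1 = 1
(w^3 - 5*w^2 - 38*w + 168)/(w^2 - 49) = (w^2 + 2*w - 24)/(w + 7)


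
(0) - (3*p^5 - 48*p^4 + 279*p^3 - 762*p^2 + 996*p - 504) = -3*p^5 + 48*p^4 - 279*p^3 + 762*p^2 - 996*p + 504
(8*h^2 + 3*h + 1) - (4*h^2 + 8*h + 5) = 4*h^2 - 5*h - 4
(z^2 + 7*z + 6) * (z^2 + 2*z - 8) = z^4 + 9*z^3 + 12*z^2 - 44*z - 48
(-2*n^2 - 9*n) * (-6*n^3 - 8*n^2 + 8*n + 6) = 12*n^5 + 70*n^4 + 56*n^3 - 84*n^2 - 54*n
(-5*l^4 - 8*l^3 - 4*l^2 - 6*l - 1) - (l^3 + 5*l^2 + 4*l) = -5*l^4 - 9*l^3 - 9*l^2 - 10*l - 1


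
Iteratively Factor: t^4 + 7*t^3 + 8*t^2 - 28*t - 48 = (t + 4)*(t^3 + 3*t^2 - 4*t - 12) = (t + 2)*(t + 4)*(t^2 + t - 6) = (t - 2)*(t + 2)*(t + 4)*(t + 3)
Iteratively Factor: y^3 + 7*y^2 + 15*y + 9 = (y + 3)*(y^2 + 4*y + 3) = (y + 1)*(y + 3)*(y + 3)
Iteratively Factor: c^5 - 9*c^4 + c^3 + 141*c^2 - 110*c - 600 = (c + 3)*(c^4 - 12*c^3 + 37*c^2 + 30*c - 200) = (c - 4)*(c + 3)*(c^3 - 8*c^2 + 5*c + 50) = (c - 5)*(c - 4)*(c + 3)*(c^2 - 3*c - 10) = (c - 5)*(c - 4)*(c + 2)*(c + 3)*(c - 5)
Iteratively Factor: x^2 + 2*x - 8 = (x - 2)*(x + 4)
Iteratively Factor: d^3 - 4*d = (d + 2)*(d^2 - 2*d) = (d - 2)*(d + 2)*(d)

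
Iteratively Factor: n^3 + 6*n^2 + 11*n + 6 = (n + 1)*(n^2 + 5*n + 6) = (n + 1)*(n + 2)*(n + 3)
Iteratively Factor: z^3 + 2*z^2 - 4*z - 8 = (z + 2)*(z^2 - 4) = (z + 2)^2*(z - 2)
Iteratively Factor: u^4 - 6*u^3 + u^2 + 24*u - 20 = (u - 5)*(u^3 - u^2 - 4*u + 4) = (u - 5)*(u - 2)*(u^2 + u - 2) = (u - 5)*(u - 2)*(u - 1)*(u + 2)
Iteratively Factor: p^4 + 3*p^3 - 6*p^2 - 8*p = (p)*(p^3 + 3*p^2 - 6*p - 8) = p*(p + 4)*(p^2 - p - 2) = p*(p - 2)*(p + 4)*(p + 1)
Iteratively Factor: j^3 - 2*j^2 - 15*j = (j + 3)*(j^2 - 5*j) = j*(j + 3)*(j - 5)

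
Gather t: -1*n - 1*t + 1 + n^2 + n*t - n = n^2 - 2*n + t*(n - 1) + 1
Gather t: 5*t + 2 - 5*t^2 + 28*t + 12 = -5*t^2 + 33*t + 14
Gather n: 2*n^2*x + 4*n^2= n^2*(2*x + 4)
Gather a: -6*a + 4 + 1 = 5 - 6*a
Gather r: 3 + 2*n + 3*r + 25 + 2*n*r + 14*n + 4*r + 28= 16*n + r*(2*n + 7) + 56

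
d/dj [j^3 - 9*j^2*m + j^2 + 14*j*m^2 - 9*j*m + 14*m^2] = 3*j^2 - 18*j*m + 2*j + 14*m^2 - 9*m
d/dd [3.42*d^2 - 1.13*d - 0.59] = 6.84*d - 1.13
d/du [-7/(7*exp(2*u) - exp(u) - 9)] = (98*exp(u) - 7)*exp(u)/(-7*exp(2*u) + exp(u) + 9)^2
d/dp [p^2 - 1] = 2*p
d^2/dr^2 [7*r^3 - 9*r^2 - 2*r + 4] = 42*r - 18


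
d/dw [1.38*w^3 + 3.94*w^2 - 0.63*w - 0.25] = 4.14*w^2 + 7.88*w - 0.63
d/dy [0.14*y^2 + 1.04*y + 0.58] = 0.28*y + 1.04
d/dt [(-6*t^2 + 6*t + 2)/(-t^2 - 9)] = 2*(3*t^2 + 56*t - 27)/(t^4 + 18*t^2 + 81)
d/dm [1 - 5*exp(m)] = -5*exp(m)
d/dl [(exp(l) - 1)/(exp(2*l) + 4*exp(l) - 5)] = -exp(l)/(exp(2*l) + 10*exp(l) + 25)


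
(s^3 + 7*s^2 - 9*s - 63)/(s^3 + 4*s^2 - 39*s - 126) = (s - 3)/(s - 6)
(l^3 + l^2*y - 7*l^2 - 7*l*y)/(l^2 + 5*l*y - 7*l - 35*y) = l*(l + y)/(l + 5*y)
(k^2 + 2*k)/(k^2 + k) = (k + 2)/(k + 1)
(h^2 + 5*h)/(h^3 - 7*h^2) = (h + 5)/(h*(h - 7))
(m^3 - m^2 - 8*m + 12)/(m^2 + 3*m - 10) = (m^2 + m - 6)/(m + 5)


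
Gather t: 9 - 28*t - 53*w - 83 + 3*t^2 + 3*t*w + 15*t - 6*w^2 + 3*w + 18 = 3*t^2 + t*(3*w - 13) - 6*w^2 - 50*w - 56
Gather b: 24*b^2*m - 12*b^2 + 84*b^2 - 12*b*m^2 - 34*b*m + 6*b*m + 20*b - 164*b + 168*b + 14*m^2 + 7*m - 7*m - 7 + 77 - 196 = b^2*(24*m + 72) + b*(-12*m^2 - 28*m + 24) + 14*m^2 - 126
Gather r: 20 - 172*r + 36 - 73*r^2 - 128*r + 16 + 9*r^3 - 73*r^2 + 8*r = 9*r^3 - 146*r^2 - 292*r + 72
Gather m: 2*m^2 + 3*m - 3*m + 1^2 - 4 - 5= 2*m^2 - 8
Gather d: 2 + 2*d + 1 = 2*d + 3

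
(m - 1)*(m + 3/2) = m^2 + m/2 - 3/2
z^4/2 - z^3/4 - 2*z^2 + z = z*(z/2 + 1)*(z - 2)*(z - 1/2)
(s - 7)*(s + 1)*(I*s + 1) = I*s^3 + s^2 - 6*I*s^2 - 6*s - 7*I*s - 7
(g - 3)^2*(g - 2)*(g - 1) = g^4 - 9*g^3 + 29*g^2 - 39*g + 18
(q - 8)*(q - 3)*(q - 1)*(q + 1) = q^4 - 11*q^3 + 23*q^2 + 11*q - 24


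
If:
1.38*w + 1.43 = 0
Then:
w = -1.04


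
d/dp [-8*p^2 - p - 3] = -16*p - 1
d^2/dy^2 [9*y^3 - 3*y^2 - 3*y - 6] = 54*y - 6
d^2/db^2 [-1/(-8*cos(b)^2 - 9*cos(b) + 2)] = (-256*sin(b)^4 + 273*sin(b)^2 + 252*cos(b) - 54*cos(3*b) + 177)/(-8*sin(b)^2 + 9*cos(b) + 6)^3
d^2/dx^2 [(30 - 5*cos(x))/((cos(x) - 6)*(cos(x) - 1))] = 5*(cos(x) + 2)/(cos(x) - 1)^2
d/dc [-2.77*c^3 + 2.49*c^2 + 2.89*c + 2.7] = -8.31*c^2 + 4.98*c + 2.89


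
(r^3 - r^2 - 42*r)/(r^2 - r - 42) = r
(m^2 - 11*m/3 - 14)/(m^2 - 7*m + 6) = (m + 7/3)/(m - 1)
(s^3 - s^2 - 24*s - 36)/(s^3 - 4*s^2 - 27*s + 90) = (s^2 + 5*s + 6)/(s^2 + 2*s - 15)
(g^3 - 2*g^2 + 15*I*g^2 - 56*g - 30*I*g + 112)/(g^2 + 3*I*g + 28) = (g^2 + g*(-2 + 8*I) - 16*I)/(g - 4*I)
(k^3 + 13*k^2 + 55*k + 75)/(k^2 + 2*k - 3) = (k^2 + 10*k + 25)/(k - 1)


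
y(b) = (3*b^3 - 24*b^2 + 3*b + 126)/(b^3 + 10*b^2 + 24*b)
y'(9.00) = 0.11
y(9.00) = 0.23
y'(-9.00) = 10.63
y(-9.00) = 29.87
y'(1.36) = -2.69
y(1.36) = 1.74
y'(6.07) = 0.09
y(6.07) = -0.09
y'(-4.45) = -236.75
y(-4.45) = -202.00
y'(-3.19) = -73.72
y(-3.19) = 31.01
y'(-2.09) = -9.38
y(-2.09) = 0.80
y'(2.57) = -0.54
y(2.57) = 0.18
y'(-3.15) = -66.06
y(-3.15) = 28.22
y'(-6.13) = 6910.21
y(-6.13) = 875.03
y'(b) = (-3*b^2 - 20*b - 24)*(3*b^3 - 24*b^2 + 3*b + 126)/(b^3 + 10*b^2 + 24*b)^2 + (9*b^2 - 48*b + 3)/(b^3 + 10*b^2 + 24*b)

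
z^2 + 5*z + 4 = (z + 1)*(z + 4)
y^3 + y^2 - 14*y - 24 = (y - 4)*(y + 2)*(y + 3)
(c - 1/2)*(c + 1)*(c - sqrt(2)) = c^3 - sqrt(2)*c^2 + c^2/2 - sqrt(2)*c/2 - c/2 + sqrt(2)/2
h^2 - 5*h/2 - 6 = (h - 4)*(h + 3/2)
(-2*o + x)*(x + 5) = -2*o*x - 10*o + x^2 + 5*x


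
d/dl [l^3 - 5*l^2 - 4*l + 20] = 3*l^2 - 10*l - 4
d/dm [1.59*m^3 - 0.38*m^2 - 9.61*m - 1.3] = 4.77*m^2 - 0.76*m - 9.61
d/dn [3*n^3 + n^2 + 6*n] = 9*n^2 + 2*n + 6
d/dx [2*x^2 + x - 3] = 4*x + 1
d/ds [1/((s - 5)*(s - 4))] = (9 - 2*s)/(s^4 - 18*s^3 + 121*s^2 - 360*s + 400)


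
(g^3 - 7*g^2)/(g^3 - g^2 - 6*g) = g*(7 - g)/(-g^2 + g + 6)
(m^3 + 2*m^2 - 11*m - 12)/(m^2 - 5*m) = (m^3 + 2*m^2 - 11*m - 12)/(m*(m - 5))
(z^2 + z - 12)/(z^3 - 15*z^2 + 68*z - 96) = (z + 4)/(z^2 - 12*z + 32)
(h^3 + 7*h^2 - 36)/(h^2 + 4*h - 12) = h + 3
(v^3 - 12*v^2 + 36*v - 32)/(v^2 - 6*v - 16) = (v^2 - 4*v + 4)/(v + 2)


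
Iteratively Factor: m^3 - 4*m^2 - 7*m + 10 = (m - 1)*(m^2 - 3*m - 10) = (m - 5)*(m - 1)*(m + 2)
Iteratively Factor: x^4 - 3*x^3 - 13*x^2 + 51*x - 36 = (x - 1)*(x^3 - 2*x^2 - 15*x + 36) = (x - 3)*(x - 1)*(x^2 + x - 12) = (x - 3)^2*(x - 1)*(x + 4)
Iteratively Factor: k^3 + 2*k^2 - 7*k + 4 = (k - 1)*(k^2 + 3*k - 4) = (k - 1)^2*(k + 4)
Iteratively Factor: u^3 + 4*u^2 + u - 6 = (u - 1)*(u^2 + 5*u + 6) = (u - 1)*(u + 3)*(u + 2)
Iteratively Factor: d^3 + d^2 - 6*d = (d)*(d^2 + d - 6) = d*(d + 3)*(d - 2)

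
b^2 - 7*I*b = b*(b - 7*I)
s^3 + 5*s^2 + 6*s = s*(s + 2)*(s + 3)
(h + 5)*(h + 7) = h^2 + 12*h + 35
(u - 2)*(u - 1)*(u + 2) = u^3 - u^2 - 4*u + 4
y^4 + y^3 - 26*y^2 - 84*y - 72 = (y - 6)*(y + 2)^2*(y + 3)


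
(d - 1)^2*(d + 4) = d^3 + 2*d^2 - 7*d + 4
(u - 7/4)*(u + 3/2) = u^2 - u/4 - 21/8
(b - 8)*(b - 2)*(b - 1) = b^3 - 11*b^2 + 26*b - 16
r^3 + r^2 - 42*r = r*(r - 6)*(r + 7)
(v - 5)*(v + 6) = v^2 + v - 30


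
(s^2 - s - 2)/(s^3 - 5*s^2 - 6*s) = (s - 2)/(s*(s - 6))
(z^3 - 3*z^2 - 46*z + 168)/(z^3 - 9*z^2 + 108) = (z^2 + 3*z - 28)/(z^2 - 3*z - 18)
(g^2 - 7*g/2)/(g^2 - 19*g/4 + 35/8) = 4*g/(4*g - 5)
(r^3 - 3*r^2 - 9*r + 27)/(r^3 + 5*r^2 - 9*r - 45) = (r - 3)/(r + 5)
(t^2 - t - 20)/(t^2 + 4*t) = (t - 5)/t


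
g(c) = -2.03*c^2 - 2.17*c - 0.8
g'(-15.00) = 58.73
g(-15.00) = -425.00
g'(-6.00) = 22.19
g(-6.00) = -60.86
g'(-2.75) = 9.00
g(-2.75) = -10.18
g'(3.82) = -17.68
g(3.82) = -38.71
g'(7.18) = -31.32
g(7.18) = -121.03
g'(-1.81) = 5.18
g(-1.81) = -3.52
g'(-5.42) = 19.84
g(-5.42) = -48.67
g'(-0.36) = -0.71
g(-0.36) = -0.28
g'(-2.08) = 6.27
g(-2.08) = -5.07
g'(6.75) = -29.58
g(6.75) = -107.94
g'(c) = -4.06*c - 2.17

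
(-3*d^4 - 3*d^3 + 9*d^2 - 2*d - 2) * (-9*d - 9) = 27*d^5 + 54*d^4 - 54*d^3 - 63*d^2 + 36*d + 18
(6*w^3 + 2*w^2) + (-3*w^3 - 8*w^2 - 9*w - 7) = 3*w^3 - 6*w^2 - 9*w - 7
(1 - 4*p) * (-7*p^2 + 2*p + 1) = 28*p^3 - 15*p^2 - 2*p + 1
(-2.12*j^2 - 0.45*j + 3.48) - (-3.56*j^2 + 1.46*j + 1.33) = 1.44*j^2 - 1.91*j + 2.15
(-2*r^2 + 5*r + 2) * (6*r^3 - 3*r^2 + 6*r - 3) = -12*r^5 + 36*r^4 - 15*r^3 + 30*r^2 - 3*r - 6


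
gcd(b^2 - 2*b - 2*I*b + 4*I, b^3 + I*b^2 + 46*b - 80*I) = b - 2*I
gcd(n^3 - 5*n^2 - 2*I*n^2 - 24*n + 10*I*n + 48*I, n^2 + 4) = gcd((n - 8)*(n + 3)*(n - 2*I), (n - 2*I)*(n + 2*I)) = n - 2*I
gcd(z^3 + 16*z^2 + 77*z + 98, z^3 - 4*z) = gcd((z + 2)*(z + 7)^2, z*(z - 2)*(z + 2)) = z + 2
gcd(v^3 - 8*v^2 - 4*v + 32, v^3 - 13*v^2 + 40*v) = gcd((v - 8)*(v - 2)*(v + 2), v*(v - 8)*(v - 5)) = v - 8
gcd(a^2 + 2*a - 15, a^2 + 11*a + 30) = a + 5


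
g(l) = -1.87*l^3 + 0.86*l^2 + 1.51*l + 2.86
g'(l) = -5.61*l^2 + 1.72*l + 1.51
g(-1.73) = 12.50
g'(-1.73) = -18.26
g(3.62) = -69.11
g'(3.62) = -65.78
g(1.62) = -0.39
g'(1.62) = -10.43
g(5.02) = -204.45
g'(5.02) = -131.23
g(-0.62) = 2.70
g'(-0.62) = -1.71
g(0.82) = 3.65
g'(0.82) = -0.85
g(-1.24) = 5.88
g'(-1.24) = -9.25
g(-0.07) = 2.76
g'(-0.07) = 1.36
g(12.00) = -3086.54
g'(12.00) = -785.69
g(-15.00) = 6484.96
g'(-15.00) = -1286.54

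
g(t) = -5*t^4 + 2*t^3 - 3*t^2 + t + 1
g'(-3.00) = 613.00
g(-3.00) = -488.00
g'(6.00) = -4139.00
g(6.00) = -6149.00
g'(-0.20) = 2.60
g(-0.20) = 0.66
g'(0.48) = -2.71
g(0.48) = 0.74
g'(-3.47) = 929.70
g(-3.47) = -847.07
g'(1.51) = -63.24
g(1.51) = -23.44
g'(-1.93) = 178.71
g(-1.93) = -95.86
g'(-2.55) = 386.94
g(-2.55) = -265.63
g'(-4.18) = 1591.61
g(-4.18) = -1728.09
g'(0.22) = -0.24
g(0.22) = 1.08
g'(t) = -20*t^3 + 6*t^2 - 6*t + 1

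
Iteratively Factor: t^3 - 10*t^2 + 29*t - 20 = (t - 4)*(t^2 - 6*t + 5) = (t - 5)*(t - 4)*(t - 1)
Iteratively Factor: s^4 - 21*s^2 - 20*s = (s + 4)*(s^3 - 4*s^2 - 5*s) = s*(s + 4)*(s^2 - 4*s - 5) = s*(s + 1)*(s + 4)*(s - 5)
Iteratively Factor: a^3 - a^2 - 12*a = (a)*(a^2 - a - 12) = a*(a + 3)*(a - 4)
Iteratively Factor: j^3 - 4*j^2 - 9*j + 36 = (j - 3)*(j^2 - j - 12) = (j - 4)*(j - 3)*(j + 3)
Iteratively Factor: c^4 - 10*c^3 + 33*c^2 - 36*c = (c - 3)*(c^3 - 7*c^2 + 12*c) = (c - 3)^2*(c^2 - 4*c) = c*(c - 3)^2*(c - 4)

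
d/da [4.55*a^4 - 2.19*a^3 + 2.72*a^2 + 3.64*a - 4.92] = 18.2*a^3 - 6.57*a^2 + 5.44*a + 3.64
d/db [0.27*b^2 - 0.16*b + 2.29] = 0.54*b - 0.16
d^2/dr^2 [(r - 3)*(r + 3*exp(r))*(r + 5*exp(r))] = 8*r^2*exp(r) + 60*r*exp(2*r) + 8*r*exp(r) + 6*r - 120*exp(2*r) - 32*exp(r) - 6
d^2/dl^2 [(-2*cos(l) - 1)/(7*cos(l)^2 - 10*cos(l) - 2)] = 4*(-441*(1 - cos(2*l))^2*cos(l) - 168*(1 - cos(2*l))^2 - 25*cos(l) - 494*cos(2*l) - 273*cos(3*l) + 98*cos(5*l) + 474)/(20*cos(l) - 7*cos(2*l) - 3)^3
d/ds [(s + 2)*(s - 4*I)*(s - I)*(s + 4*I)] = 4*s^3 + 3*s^2*(2 - I) + 4*s*(8 - I) + 32 - 16*I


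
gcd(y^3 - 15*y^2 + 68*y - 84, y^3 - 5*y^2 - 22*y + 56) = y^2 - 9*y + 14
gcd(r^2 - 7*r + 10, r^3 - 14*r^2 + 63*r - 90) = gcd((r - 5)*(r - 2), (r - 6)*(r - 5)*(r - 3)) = r - 5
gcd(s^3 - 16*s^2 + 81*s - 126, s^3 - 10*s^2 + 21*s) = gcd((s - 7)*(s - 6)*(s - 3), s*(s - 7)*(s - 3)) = s^2 - 10*s + 21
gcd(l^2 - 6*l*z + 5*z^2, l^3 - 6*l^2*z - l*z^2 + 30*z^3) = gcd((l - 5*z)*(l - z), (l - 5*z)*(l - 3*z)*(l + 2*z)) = -l + 5*z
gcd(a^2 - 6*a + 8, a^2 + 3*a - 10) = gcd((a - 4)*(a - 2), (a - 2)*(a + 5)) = a - 2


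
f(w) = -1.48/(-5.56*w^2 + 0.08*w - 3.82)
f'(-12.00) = 0.00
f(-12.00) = 0.00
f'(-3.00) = 0.02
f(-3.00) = 0.03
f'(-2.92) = 0.02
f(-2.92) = 0.03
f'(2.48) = -0.03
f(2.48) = 0.04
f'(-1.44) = 0.10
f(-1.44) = 0.10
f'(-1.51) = 0.09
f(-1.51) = 0.09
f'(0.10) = -0.10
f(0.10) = 0.38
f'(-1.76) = 0.06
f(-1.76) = 0.07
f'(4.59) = -0.01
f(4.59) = 0.01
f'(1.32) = -0.12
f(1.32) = 0.11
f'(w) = -1.48*(11.12*w - 0.08)/(-5.56*w^2 + 0.08*w - 3.82)^2 = (0.1184 - 16.4576*w)/(5.56*w^2 - 0.08*w + 3.82)^2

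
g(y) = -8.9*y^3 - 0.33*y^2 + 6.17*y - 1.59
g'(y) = -26.7*y^2 - 0.66*y + 6.17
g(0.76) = -1.00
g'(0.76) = -9.75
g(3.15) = -263.61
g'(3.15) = -260.84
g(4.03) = -564.60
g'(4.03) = -430.12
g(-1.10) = 3.07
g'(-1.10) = -25.41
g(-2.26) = 85.51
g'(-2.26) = -128.71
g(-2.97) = 210.34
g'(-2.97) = -227.39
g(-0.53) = -3.63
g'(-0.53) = -0.98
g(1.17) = -9.08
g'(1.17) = -31.15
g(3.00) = -226.35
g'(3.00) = -236.11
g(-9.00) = 6404.25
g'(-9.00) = -2150.59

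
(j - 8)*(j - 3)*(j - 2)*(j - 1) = j^4 - 14*j^3 + 59*j^2 - 94*j + 48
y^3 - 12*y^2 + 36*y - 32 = (y - 8)*(y - 2)^2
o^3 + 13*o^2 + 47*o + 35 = (o + 1)*(o + 5)*(o + 7)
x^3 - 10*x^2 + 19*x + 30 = (x - 6)*(x - 5)*(x + 1)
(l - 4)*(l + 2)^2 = l^3 - 12*l - 16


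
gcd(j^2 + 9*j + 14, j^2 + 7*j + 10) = j + 2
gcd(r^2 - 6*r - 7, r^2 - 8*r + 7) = r - 7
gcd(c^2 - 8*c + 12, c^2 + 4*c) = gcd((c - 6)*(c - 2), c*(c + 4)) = 1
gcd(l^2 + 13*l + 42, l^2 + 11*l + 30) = l + 6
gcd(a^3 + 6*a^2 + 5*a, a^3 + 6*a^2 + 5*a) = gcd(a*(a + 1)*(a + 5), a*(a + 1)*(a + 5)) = a^3 + 6*a^2 + 5*a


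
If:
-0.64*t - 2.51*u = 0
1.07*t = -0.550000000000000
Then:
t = -0.51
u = 0.13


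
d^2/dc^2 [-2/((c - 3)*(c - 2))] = 4*(-(c - 3)^2 - (c - 3)*(c - 2) - (c - 2)^2)/((c - 3)^3*(c - 2)^3)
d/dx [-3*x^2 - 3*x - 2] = -6*x - 3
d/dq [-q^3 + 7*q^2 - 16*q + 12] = -3*q^2 + 14*q - 16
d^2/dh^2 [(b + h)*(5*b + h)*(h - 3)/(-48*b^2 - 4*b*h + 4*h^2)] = 3*b*(-268*b^4 - 204*b^3*h + 137*b^3 - 84*b^2*h^2 + 201*b^2*h - 8*b*h^3 + 51*b*h^2 + 7*h^3)/(2*(1728*b^6 + 432*b^5*h - 396*b^4*h^2 - 71*b^3*h^3 + 33*b^2*h^4 + 3*b*h^5 - h^6))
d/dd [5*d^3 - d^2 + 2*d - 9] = 15*d^2 - 2*d + 2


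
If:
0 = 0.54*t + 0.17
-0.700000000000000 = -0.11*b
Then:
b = 6.36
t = -0.31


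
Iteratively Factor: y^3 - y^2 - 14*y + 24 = (y - 3)*(y^2 + 2*y - 8) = (y - 3)*(y + 4)*(y - 2)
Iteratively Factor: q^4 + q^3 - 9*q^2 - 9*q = (q + 3)*(q^3 - 2*q^2 - 3*q) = (q + 1)*(q + 3)*(q^2 - 3*q) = q*(q + 1)*(q + 3)*(q - 3)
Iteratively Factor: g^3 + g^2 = (g)*(g^2 + g) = g^2*(g + 1)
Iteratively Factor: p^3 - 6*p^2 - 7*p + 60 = (p - 4)*(p^2 - 2*p - 15) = (p - 4)*(p + 3)*(p - 5)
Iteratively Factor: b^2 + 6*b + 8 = (b + 4)*(b + 2)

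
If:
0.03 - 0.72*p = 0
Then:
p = 0.04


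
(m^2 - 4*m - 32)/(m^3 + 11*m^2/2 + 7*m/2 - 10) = 2*(m - 8)/(2*m^2 + 3*m - 5)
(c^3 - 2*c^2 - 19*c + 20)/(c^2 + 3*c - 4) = c - 5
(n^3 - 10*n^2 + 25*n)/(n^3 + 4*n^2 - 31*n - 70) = n*(n - 5)/(n^2 + 9*n + 14)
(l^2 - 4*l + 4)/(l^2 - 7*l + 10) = (l - 2)/(l - 5)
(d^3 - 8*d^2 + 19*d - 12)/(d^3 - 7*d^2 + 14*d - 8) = (d - 3)/(d - 2)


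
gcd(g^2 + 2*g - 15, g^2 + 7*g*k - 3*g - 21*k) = g - 3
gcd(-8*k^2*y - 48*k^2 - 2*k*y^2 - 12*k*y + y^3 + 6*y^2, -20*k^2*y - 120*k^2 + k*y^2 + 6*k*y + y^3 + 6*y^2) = -4*k*y - 24*k + y^2 + 6*y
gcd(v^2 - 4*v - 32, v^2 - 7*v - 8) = v - 8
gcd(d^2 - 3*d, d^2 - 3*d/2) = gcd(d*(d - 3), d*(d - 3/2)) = d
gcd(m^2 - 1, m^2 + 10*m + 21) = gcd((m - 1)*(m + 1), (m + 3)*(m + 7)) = 1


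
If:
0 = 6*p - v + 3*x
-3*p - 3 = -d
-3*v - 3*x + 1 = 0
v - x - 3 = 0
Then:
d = 35/6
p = 17/18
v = 5/3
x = -4/3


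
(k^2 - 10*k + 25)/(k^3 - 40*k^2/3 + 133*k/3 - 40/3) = 3*(k - 5)/(3*k^2 - 25*k + 8)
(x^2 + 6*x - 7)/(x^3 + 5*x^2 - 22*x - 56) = (x - 1)/(x^2 - 2*x - 8)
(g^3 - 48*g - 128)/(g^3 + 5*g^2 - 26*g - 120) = (g^2 - 4*g - 32)/(g^2 + g - 30)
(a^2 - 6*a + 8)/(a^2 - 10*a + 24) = (a - 2)/(a - 6)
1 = 1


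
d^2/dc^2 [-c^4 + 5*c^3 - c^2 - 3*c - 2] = -12*c^2 + 30*c - 2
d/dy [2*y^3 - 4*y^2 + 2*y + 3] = 6*y^2 - 8*y + 2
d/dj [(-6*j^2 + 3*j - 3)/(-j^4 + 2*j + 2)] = 3*((1 - 4*j)*(-j^4 + 2*j + 2) - 2*(2*j^3 - 1)*(2*j^2 - j + 1))/(-j^4 + 2*j + 2)^2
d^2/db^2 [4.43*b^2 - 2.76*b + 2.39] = 8.86000000000000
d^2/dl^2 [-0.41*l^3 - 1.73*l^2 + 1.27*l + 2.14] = -2.46*l - 3.46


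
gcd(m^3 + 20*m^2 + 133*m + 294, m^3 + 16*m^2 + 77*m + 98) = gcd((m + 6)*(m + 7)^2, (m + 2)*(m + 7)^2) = m^2 + 14*m + 49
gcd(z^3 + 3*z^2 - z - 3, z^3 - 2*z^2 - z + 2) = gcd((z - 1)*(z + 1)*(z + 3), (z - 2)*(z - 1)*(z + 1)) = z^2 - 1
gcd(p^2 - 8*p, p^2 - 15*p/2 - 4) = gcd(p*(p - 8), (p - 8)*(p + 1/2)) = p - 8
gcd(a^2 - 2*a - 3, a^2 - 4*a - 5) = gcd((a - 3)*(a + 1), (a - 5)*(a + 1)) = a + 1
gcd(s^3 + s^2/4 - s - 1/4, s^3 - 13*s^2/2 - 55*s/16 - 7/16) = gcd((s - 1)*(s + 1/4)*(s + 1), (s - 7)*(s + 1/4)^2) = s + 1/4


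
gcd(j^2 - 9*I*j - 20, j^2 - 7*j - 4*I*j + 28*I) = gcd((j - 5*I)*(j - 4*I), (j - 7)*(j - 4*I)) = j - 4*I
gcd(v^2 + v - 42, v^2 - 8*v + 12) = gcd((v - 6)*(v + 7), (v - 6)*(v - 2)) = v - 6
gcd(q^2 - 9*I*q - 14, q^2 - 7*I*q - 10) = q - 2*I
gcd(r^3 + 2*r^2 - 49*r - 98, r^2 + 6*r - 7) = r + 7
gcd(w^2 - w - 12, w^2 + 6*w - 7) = 1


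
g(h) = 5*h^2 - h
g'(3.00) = 29.00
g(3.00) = 42.00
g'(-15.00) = -151.00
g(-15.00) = 1140.00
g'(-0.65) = -7.50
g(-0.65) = 2.76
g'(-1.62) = -17.20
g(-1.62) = 14.74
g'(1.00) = 9.00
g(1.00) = 4.00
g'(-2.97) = -30.70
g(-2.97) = 47.07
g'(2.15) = 20.50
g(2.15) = 20.96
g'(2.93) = 28.30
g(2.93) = 39.99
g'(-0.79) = -8.90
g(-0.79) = 3.91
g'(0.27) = 1.70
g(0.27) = 0.09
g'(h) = 10*h - 1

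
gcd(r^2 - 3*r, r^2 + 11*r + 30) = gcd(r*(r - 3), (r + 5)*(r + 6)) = 1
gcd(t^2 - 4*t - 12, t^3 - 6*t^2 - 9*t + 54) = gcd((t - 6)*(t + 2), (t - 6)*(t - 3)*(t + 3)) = t - 6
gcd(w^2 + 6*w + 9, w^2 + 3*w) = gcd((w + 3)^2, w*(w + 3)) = w + 3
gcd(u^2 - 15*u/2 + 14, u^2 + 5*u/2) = 1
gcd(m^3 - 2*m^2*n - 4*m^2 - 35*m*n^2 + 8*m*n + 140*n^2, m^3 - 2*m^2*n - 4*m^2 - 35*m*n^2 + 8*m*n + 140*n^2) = m^3 - 2*m^2*n - 4*m^2 - 35*m*n^2 + 8*m*n + 140*n^2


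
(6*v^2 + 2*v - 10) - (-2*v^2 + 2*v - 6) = 8*v^2 - 4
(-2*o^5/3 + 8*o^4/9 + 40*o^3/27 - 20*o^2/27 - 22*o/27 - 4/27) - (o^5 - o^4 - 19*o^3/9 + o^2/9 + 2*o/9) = -5*o^5/3 + 17*o^4/9 + 97*o^3/27 - 23*o^2/27 - 28*o/27 - 4/27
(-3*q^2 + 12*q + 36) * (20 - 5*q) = 15*q^3 - 120*q^2 + 60*q + 720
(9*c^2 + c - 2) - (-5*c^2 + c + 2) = 14*c^2 - 4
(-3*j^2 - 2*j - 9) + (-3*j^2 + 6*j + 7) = -6*j^2 + 4*j - 2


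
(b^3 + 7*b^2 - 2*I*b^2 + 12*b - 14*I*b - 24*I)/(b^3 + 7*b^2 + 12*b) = (b - 2*I)/b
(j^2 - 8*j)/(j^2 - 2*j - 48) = j/(j + 6)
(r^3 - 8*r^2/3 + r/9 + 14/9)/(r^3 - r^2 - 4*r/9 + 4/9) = (3*r - 7)/(3*r - 2)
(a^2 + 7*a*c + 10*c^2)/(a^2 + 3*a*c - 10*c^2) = (a + 2*c)/(a - 2*c)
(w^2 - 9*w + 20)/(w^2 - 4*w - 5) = (w - 4)/(w + 1)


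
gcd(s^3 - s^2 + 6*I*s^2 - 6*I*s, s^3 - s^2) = s^2 - s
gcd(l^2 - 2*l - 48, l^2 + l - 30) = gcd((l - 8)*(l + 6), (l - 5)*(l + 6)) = l + 6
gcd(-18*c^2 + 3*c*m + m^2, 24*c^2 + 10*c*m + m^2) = 6*c + m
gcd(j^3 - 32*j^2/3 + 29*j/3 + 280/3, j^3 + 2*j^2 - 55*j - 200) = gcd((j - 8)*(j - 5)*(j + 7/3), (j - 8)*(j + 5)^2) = j - 8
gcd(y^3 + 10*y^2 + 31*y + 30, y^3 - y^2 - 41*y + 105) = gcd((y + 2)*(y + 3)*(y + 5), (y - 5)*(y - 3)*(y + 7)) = 1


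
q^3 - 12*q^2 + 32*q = q*(q - 8)*(q - 4)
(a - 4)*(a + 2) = a^2 - 2*a - 8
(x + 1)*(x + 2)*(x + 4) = x^3 + 7*x^2 + 14*x + 8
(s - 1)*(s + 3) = s^2 + 2*s - 3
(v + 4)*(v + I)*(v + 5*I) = v^3 + 4*v^2 + 6*I*v^2 - 5*v + 24*I*v - 20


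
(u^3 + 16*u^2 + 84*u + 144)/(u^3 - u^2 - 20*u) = (u^2 + 12*u + 36)/(u*(u - 5))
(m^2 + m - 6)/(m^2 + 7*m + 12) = (m - 2)/(m + 4)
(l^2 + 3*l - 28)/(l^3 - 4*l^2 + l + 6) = (l^2 + 3*l - 28)/(l^3 - 4*l^2 + l + 6)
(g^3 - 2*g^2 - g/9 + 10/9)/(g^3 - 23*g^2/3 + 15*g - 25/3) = (g + 2/3)/(g - 5)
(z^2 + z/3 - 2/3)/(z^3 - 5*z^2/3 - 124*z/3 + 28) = (z + 1)/(z^2 - z - 42)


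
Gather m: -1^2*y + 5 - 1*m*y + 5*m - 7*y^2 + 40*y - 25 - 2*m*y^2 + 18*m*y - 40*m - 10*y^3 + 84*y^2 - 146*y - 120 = m*(-2*y^2 + 17*y - 35) - 10*y^3 + 77*y^2 - 107*y - 140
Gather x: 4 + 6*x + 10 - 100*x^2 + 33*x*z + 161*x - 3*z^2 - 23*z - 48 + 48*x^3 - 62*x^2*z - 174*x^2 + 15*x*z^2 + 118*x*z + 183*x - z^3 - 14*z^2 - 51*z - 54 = 48*x^3 + x^2*(-62*z - 274) + x*(15*z^2 + 151*z + 350) - z^3 - 17*z^2 - 74*z - 88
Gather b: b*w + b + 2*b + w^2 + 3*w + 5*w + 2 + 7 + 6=b*(w + 3) + w^2 + 8*w + 15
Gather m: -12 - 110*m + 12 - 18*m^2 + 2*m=-18*m^2 - 108*m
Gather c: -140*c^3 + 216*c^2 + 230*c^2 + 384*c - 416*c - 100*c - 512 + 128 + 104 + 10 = -140*c^3 + 446*c^2 - 132*c - 270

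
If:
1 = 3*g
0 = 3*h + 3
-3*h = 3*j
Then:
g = 1/3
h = -1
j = 1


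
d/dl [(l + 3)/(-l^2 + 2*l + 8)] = (-l^2 + 2*l + 2*(l - 1)*(l + 3) + 8)/(-l^2 + 2*l + 8)^2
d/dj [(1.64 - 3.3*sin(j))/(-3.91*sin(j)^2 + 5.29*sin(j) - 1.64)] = (-12.903*sin(j)^2 + 12.8248*sin(j) - 3.2636)*cos(j)/(15.2881*sin(j)^4 - 41.3678*sin(j)^3 + 40.8089*sin(j)^2 - 17.3512*sin(j) + 2.6896)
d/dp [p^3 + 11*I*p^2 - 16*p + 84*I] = 3*p^2 + 22*I*p - 16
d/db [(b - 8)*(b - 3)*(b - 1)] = 3*b^2 - 24*b + 35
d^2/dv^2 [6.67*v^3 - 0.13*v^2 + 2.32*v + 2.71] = 40.02*v - 0.26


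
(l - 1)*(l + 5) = l^2 + 4*l - 5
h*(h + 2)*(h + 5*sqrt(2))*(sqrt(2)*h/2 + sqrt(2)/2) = sqrt(2)*h^4/2 + 3*sqrt(2)*h^3/2 + 5*h^3 + sqrt(2)*h^2 + 15*h^2 + 10*h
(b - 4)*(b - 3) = b^2 - 7*b + 12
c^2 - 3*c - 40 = (c - 8)*(c + 5)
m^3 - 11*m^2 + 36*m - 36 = (m - 6)*(m - 3)*(m - 2)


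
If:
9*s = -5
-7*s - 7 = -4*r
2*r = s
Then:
No Solution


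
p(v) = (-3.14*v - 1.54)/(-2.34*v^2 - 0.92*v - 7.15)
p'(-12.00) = -0.01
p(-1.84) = -0.32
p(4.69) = 0.26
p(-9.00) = -0.14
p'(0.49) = 0.24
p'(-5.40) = -0.03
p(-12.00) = -0.11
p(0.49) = 0.38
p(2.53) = 0.39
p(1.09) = 0.45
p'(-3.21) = -0.04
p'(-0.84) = 0.34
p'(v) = (-3.14*v - 1.54)*(4.68*v + 0.92)/(-2.34*v^2 - 0.92*v - 7.15)^2 - 3.14/(-2.34*v^2 - 0.92*v - 7.15)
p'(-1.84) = 0.05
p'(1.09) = 0.04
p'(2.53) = -0.07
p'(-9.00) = -0.01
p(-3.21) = -0.30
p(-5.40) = -0.22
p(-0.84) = -0.14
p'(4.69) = -0.04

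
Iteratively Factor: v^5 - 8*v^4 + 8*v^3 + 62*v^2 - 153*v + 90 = (v - 5)*(v^4 - 3*v^3 - 7*v^2 + 27*v - 18) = (v - 5)*(v - 2)*(v^3 - v^2 - 9*v + 9) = (v - 5)*(v - 3)*(v - 2)*(v^2 + 2*v - 3) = (v - 5)*(v - 3)*(v - 2)*(v - 1)*(v + 3)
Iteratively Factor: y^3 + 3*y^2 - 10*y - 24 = (y - 3)*(y^2 + 6*y + 8) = (y - 3)*(y + 4)*(y + 2)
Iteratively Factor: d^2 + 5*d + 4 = (d + 1)*(d + 4)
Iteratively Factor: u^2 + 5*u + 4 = (u + 1)*(u + 4)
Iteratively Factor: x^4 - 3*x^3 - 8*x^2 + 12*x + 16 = (x + 1)*(x^3 - 4*x^2 - 4*x + 16) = (x - 4)*(x + 1)*(x^2 - 4) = (x - 4)*(x + 1)*(x + 2)*(x - 2)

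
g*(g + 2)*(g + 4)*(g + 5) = g^4 + 11*g^3 + 38*g^2 + 40*g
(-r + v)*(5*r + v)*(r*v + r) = -5*r^3*v - 5*r^3 + 4*r^2*v^2 + 4*r^2*v + r*v^3 + r*v^2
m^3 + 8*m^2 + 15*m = m*(m + 3)*(m + 5)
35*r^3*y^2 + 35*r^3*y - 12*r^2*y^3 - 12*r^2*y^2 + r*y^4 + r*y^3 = y*(-7*r + y)*(-5*r + y)*(r*y + r)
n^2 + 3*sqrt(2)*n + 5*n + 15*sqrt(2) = (n + 5)*(n + 3*sqrt(2))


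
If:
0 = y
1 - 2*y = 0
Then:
No Solution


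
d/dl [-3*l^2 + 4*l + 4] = 4 - 6*l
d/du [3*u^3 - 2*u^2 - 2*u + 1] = 9*u^2 - 4*u - 2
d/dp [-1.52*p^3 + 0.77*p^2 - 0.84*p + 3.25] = -4.56*p^2 + 1.54*p - 0.84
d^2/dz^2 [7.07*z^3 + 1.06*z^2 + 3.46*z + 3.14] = 42.42*z + 2.12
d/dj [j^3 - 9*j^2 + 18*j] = 3*j^2 - 18*j + 18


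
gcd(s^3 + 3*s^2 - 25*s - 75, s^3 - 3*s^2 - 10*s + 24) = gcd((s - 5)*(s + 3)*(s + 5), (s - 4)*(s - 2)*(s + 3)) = s + 3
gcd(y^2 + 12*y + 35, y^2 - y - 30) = y + 5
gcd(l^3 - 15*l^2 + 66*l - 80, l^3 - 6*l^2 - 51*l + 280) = l^2 - 13*l + 40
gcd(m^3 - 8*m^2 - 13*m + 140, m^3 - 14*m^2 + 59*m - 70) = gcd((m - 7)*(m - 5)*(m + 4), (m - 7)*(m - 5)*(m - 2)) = m^2 - 12*m + 35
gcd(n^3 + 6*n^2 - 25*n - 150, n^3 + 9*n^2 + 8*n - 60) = n^2 + 11*n + 30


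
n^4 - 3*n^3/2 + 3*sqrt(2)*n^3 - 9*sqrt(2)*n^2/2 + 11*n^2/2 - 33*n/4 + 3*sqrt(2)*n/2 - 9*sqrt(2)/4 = (n - 3/2)*(n + sqrt(2)/2)*(n + sqrt(2))*(n + 3*sqrt(2)/2)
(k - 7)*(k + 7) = k^2 - 49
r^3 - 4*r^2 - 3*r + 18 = (r - 3)^2*(r + 2)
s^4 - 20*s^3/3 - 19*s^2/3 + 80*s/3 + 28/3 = (s - 7)*(s - 2)*(s + 1/3)*(s + 2)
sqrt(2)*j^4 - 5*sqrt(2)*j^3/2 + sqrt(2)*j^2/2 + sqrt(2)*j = j*(j - 2)*(j - 1)*(sqrt(2)*j + sqrt(2)/2)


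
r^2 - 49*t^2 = (r - 7*t)*(r + 7*t)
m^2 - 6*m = m*(m - 6)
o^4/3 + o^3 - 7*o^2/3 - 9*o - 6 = (o/3 + 1)*(o - 3)*(o + 1)*(o + 2)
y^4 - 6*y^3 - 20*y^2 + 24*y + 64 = (y - 8)*(y - 2)*(y + 2)^2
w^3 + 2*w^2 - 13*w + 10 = (w - 2)*(w - 1)*(w + 5)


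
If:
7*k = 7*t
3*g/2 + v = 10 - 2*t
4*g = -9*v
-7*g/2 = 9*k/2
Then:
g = -20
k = 140/9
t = 140/9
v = 80/9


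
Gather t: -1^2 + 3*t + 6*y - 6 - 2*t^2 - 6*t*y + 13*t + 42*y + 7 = -2*t^2 + t*(16 - 6*y) + 48*y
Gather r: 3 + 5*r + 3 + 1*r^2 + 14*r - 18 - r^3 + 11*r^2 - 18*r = -r^3 + 12*r^2 + r - 12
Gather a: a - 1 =a - 1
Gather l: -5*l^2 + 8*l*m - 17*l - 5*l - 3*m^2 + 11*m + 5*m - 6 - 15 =-5*l^2 + l*(8*m - 22) - 3*m^2 + 16*m - 21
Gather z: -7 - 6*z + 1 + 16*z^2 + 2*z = 16*z^2 - 4*z - 6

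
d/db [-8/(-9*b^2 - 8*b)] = 16*(-9*b - 4)/(b^2*(9*b + 8)^2)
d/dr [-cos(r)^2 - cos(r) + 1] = sin(r) + sin(2*r)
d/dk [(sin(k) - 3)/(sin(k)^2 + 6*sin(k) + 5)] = (6*sin(k) + cos(k)^2 + 22)*cos(k)/(sin(k)^2 + 6*sin(k) + 5)^2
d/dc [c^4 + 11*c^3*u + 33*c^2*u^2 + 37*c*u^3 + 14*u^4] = 4*c^3 + 33*c^2*u + 66*c*u^2 + 37*u^3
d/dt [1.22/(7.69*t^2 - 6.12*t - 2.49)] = (7.4664 - 18.7636*t)/(-7.69*t^2 + 6.12*t + 2.49)^2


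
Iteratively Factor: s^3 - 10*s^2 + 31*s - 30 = (s - 5)*(s^2 - 5*s + 6) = (s - 5)*(s - 3)*(s - 2)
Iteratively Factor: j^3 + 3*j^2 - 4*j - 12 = (j + 3)*(j^2 - 4) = (j + 2)*(j + 3)*(j - 2)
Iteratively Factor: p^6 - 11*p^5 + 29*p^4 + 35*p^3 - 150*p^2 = (p)*(p^5 - 11*p^4 + 29*p^3 + 35*p^2 - 150*p) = p*(p - 3)*(p^4 - 8*p^3 + 5*p^2 + 50*p) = p^2*(p - 3)*(p^3 - 8*p^2 + 5*p + 50) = p^2*(p - 5)*(p - 3)*(p^2 - 3*p - 10) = p^2*(p - 5)^2*(p - 3)*(p + 2)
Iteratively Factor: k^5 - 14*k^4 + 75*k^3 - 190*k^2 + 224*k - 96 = (k - 2)*(k^4 - 12*k^3 + 51*k^2 - 88*k + 48) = (k - 4)*(k - 2)*(k^3 - 8*k^2 + 19*k - 12) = (k - 4)*(k - 3)*(k - 2)*(k^2 - 5*k + 4) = (k - 4)^2*(k - 3)*(k - 2)*(k - 1)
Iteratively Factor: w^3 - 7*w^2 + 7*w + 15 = (w - 5)*(w^2 - 2*w - 3) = (w - 5)*(w - 3)*(w + 1)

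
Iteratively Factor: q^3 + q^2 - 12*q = (q - 3)*(q^2 + 4*q) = (q - 3)*(q + 4)*(q)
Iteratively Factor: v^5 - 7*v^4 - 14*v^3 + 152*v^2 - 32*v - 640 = (v + 2)*(v^4 - 9*v^3 + 4*v^2 + 144*v - 320) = (v - 5)*(v + 2)*(v^3 - 4*v^2 - 16*v + 64) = (v - 5)*(v - 4)*(v + 2)*(v^2 - 16) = (v - 5)*(v - 4)*(v + 2)*(v + 4)*(v - 4)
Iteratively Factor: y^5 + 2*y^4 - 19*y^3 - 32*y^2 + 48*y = (y + 4)*(y^4 - 2*y^3 - 11*y^2 + 12*y) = (y - 1)*(y + 4)*(y^3 - y^2 - 12*y) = y*(y - 1)*(y + 4)*(y^2 - y - 12) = y*(y - 4)*(y - 1)*(y + 4)*(y + 3)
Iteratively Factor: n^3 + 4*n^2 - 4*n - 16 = (n - 2)*(n^2 + 6*n + 8) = (n - 2)*(n + 4)*(n + 2)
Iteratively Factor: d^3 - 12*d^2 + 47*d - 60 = (d - 4)*(d^2 - 8*d + 15) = (d - 4)*(d - 3)*(d - 5)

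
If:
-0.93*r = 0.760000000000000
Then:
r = -0.82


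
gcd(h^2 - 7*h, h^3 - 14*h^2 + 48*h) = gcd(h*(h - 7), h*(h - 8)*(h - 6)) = h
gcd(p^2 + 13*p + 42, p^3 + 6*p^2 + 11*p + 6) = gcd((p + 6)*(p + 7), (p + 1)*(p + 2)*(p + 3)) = 1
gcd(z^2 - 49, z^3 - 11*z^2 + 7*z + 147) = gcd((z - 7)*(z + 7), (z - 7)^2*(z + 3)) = z - 7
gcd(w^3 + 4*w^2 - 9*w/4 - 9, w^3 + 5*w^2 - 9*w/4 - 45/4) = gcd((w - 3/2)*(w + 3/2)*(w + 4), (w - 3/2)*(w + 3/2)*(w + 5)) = w^2 - 9/4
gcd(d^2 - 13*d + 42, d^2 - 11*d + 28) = d - 7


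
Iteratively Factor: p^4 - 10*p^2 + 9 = (p + 3)*(p^3 - 3*p^2 - p + 3) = (p + 1)*(p + 3)*(p^2 - 4*p + 3) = (p - 3)*(p + 1)*(p + 3)*(p - 1)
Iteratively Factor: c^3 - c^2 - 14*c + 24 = (c - 2)*(c^2 + c - 12) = (c - 2)*(c + 4)*(c - 3)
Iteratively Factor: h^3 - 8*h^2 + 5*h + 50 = (h + 2)*(h^2 - 10*h + 25) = (h - 5)*(h + 2)*(h - 5)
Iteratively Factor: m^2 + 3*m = (m + 3)*(m)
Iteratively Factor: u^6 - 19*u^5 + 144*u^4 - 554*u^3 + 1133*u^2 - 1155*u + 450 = (u - 2)*(u^5 - 17*u^4 + 110*u^3 - 334*u^2 + 465*u - 225) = (u - 5)*(u - 2)*(u^4 - 12*u^3 + 50*u^2 - 84*u + 45) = (u - 5)*(u - 3)*(u - 2)*(u^3 - 9*u^2 + 23*u - 15) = (u - 5)*(u - 3)^2*(u - 2)*(u^2 - 6*u + 5) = (u - 5)^2*(u - 3)^2*(u - 2)*(u - 1)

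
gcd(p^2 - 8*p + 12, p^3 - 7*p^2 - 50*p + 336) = p - 6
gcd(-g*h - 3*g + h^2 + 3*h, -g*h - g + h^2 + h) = g - h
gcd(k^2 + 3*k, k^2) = k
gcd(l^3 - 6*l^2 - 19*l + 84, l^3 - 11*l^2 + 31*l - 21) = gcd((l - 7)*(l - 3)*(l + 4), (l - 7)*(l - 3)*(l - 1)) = l^2 - 10*l + 21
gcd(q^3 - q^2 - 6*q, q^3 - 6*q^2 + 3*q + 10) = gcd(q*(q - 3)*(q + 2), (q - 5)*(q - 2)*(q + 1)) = 1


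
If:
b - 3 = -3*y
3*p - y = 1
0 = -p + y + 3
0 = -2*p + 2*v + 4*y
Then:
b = 15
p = -1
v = 7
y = -4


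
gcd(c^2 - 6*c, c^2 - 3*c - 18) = c - 6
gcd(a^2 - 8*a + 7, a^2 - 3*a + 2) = a - 1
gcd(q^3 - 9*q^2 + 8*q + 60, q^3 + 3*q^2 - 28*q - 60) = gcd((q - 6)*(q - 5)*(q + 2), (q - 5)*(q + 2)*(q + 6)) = q^2 - 3*q - 10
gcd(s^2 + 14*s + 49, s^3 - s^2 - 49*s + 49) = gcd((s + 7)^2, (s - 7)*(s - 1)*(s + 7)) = s + 7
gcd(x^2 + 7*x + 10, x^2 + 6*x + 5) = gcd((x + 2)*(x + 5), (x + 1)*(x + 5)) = x + 5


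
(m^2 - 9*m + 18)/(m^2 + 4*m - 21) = (m - 6)/(m + 7)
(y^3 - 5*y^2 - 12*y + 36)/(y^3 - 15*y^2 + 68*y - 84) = (y + 3)/(y - 7)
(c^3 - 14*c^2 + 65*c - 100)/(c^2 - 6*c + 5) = (c^2 - 9*c + 20)/(c - 1)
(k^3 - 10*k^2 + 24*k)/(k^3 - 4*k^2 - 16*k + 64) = k*(k - 6)/(k^2 - 16)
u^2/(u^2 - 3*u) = u/(u - 3)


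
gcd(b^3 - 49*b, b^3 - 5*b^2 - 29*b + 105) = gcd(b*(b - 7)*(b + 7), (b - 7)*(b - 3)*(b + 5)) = b - 7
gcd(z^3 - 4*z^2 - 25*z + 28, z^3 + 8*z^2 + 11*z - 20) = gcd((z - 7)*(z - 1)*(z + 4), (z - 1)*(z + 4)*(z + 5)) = z^2 + 3*z - 4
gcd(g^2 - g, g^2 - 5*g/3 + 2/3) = g - 1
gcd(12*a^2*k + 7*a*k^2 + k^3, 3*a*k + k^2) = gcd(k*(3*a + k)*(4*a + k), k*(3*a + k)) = 3*a*k + k^2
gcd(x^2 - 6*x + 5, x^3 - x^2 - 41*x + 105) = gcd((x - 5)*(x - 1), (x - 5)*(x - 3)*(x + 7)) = x - 5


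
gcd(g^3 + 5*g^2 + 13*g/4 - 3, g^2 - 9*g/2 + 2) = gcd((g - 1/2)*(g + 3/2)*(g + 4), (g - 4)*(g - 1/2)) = g - 1/2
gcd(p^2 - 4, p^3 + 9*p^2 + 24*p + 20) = p + 2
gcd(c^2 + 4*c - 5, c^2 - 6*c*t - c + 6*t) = c - 1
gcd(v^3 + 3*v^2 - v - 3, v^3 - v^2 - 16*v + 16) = v - 1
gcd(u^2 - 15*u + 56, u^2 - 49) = u - 7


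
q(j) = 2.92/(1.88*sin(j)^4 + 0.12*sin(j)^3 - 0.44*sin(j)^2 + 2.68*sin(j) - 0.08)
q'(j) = 2.92*(-7.52*sin(j)^3*cos(j) - 0.36*sin(j)^2*cos(j) + 0.88*sin(j)*cos(j) - 2.68*cos(j))/(1.88*sin(j)^4 + 0.12*sin(j)^3 - 0.44*sin(j)^2 + 2.68*sin(j) - 0.08)^2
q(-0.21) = -4.46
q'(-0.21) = -18.69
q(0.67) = 1.69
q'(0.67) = -3.14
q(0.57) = 2.06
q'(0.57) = -4.28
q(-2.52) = -1.83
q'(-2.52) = 1.70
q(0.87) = 1.21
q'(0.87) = -1.81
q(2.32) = 1.31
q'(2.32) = 2.06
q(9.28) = 9.78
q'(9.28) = 83.67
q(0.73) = 1.52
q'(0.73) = -2.65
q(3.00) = 10.05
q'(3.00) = 88.51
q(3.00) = 10.05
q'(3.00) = 88.51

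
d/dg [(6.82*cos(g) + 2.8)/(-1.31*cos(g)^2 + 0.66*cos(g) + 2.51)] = (8.9342*sin(g)^2 - 7.336*cos(g) - 24.2044)*sin(g)/(-1.31*cos(g)^2 + 0.66*cos(g) + 2.51)^2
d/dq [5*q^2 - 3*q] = 10*q - 3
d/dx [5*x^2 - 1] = 10*x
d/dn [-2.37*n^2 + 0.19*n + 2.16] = 0.19 - 4.74*n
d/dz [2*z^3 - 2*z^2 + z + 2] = 6*z^2 - 4*z + 1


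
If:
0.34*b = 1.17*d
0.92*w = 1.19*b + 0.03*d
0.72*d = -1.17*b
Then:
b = 0.00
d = 0.00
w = 0.00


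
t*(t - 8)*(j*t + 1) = j*t^3 - 8*j*t^2 + t^2 - 8*t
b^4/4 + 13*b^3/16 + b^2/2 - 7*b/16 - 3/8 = (b/4 + 1/4)*(b - 3/4)*(b + 1)*(b + 2)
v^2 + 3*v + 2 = (v + 1)*(v + 2)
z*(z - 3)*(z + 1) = z^3 - 2*z^2 - 3*z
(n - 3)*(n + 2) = n^2 - n - 6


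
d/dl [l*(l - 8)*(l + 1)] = 3*l^2 - 14*l - 8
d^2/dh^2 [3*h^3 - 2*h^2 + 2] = 18*h - 4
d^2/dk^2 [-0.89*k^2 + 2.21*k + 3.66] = -1.78000000000000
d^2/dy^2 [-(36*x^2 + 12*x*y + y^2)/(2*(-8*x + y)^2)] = 28*x*(-13*x - y)/(4096*x^4 - 2048*x^3*y + 384*x^2*y^2 - 32*x*y^3 + y^4)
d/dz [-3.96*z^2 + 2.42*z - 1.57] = 2.42 - 7.92*z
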